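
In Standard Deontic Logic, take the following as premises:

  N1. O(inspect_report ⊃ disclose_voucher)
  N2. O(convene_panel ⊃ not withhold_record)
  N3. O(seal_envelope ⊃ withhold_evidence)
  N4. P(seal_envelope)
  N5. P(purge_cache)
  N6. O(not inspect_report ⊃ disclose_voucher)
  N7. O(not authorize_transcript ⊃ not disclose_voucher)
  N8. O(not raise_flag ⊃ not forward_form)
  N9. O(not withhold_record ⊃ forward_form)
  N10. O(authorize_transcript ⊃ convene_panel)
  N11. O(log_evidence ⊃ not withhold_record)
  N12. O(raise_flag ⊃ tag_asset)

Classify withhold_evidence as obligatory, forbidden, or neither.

Neither

Premise 3 is O(seal_envelope ⊃ withhold_evidence), but O(seal_envelope) is not derivable from the premises (the permission P(seal_envelope) asserts only not O(not seal_envelope), not O(seal_envelope)), so it does not yield O(withhold_evidence).
No premise or chain of K-axiom applications forces O(withhold_evidence), and none forces O(not withhold_evidence). So withhold_evidence is neither obligatory nor forbidden under these norms.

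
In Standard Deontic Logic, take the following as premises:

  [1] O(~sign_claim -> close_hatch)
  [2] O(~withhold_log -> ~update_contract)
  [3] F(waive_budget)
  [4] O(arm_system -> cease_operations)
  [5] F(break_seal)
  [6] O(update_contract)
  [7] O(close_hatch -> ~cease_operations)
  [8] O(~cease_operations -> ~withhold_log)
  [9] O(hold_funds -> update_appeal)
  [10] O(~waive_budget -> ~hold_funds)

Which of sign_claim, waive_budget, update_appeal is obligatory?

sign_claim

Premise 6 gives O(update_contract).
The contrapositive of premise 2 (O(~withhold_log -> ~update_contract)) is O(update_contract -> withhold_log), and O(update_contract) is already established, so O(withhold_log).
Premise 8, O(~cease_operations -> ~withhold_log), contraposes to O(withhold_log -> cease_operations); with O(withhold_log) we get O(cease_operations).
Premise 7, O(close_hatch -> ~cease_operations), contraposes to O(cease_operations -> ~close_hatch); with O(cease_operations) we get O(~close_hatch).
Premise 1 is O(~sign_claim -> close_hatch); contrapositively O(~close_hatch -> sign_claim). Since O(~close_hatch) holds, K gives O(sign_claim).
So O(sign_claim) holds — sign_claim is obligatory. None of the other listed options is made obligatory by any chain of premises.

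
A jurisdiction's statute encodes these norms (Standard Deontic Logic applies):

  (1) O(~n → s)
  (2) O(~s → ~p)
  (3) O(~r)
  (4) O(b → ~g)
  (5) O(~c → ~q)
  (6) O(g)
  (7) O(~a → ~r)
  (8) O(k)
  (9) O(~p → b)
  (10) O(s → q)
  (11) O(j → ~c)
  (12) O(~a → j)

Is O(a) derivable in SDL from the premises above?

From premise 6 we have O(g).
Premise 4 is O(b → ~g); contrapositively O(g → ~b). Since O(g) holds, K gives O(~b).
The contrapositive of premise 9 (O(~p → b)) is O(~b → p), and O(~b) is already established, so O(p).
The contrapositive of premise 2 (O(~s → ~p)) is O(p → s), and O(p) is already established, so O(s).
With premise 10, O(s → q), the K-axiom yields O(q).
Premise 5 is O(~c → ~q); contrapositively O(q → c). Since O(q) holds, K gives O(c).
Premise 11, O(j → ~c), contraposes to O(c → ~j); with O(c) we get O(~j).
The contrapositive of premise 12 (O(~a → j)) is O(~j → a), and O(~j) is already established, so O(a).
Premises 1, 3, 7, 8 do not contribute to this derivation.
So O(a) follows.

Yes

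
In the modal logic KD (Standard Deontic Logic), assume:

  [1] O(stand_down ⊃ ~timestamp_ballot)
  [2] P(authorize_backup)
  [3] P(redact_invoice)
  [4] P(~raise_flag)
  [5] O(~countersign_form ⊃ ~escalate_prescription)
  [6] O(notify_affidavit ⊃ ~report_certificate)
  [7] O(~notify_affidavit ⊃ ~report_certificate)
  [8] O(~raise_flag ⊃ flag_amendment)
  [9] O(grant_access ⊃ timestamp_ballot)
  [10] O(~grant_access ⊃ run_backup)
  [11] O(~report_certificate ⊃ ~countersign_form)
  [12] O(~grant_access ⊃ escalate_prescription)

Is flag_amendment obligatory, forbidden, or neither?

Neither

Premise 8 is O(~raise_flag ⊃ flag_amendment), but O(~raise_flag) is not derivable from the premises (the permission P(~raise_flag) asserts only ~O(raise_flag), not O(~raise_flag)), so it does not yield O(flag_amendment).
No premise or chain of K-axiom applications forces O(flag_amendment), and none forces O(~flag_amendment). So flag_amendment is neither obligatory nor forbidden under these norms.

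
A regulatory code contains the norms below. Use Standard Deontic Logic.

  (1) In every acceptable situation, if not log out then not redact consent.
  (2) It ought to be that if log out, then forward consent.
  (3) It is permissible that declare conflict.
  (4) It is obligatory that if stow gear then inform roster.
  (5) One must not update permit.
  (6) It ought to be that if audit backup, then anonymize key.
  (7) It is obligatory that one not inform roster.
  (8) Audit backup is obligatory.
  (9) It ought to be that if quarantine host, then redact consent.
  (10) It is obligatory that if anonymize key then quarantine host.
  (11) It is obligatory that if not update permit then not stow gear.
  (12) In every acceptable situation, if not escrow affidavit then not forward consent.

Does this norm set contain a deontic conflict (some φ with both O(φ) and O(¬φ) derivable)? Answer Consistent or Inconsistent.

Consistent

Premise 4 is O(stow_gear → inform_roster), but O(stow_gear) is not derivable from the premises, so it does not yield O(inform_roster).
So O(inform_roster) is not derivable, and the apparent clash with O(¬inform_roster) does not arise.
A world satisfying every obligation exists (e.g. anonymize_key=true, audit_backup=true, declare_conflict=false, escrow_affidavit=true, forward_consent=true, inform_roster=false, log_out=true, quarantine_host=true, redact_consent=true, stow_gear=false, update_permit=false); no atom is both obligatory and forbidden, so the set is consistent.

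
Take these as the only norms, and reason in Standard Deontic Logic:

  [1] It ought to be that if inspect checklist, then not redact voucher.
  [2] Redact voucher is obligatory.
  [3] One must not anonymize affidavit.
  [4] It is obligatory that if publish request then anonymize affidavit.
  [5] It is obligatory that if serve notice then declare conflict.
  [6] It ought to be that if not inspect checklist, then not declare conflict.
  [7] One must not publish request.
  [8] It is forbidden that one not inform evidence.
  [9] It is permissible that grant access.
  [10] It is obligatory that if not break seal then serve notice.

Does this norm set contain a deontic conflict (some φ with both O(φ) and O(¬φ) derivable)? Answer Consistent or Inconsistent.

Consistent

Premise 4 is O(publish_request → anonymize_affidavit), but O(publish_request) is not derivable from the premises, so it does not yield O(anonymize_affidavit).
So O(anonymize_affidavit) is not derivable, and the apparent clash with O(¬anonymize_affidavit) does not arise.
A world satisfying every obligation exists (e.g. anonymize_affidavit=false, break_seal=true, declare_conflict=false, grant_access=false, inform_evidence=true, inspect_checklist=false, publish_request=false, redact_voucher=true, serve_notice=false); no atom is both obligatory and forbidden, so the set is consistent.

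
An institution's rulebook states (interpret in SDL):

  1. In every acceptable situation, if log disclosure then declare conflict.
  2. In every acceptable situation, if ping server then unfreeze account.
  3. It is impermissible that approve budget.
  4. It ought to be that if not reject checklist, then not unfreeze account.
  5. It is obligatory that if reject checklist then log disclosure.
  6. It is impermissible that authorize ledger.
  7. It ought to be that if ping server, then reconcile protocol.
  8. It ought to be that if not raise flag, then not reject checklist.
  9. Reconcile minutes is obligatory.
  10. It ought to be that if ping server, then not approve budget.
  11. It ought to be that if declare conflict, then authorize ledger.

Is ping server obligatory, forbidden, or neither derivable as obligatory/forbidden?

F(authorize_ledger) at premise 6 means O(¬authorize_ledger).
Premise 11, O(declare_conflict → authorize_ledger), contraposes to O(¬authorize_ledger → ¬declare_conflict); with O(¬authorize_ledger) we get O(¬declare_conflict).
The contrapositive of premise 1 (O(log_disclosure → declare_conflict)) is O(¬declare_conflict → ¬log_disclosure), and O(¬declare_conflict) is already established, so O(¬log_disclosure).
Premise 5, O(reject_checklist → log_disclosure), contraposes to O(¬log_disclosure → ¬reject_checklist); with O(¬log_disclosure) we get O(¬reject_checklist).
From O(¬reject_checklist) and premise 4, O(¬reject_checklist → ¬unfreeze_account), we obtain O(¬unfreeze_account).
Premise 2 is O(ping_server → unfreeze_account); contrapositively O(¬unfreeze_account → ¬ping_server). Since O(¬unfreeze_account) holds, K gives O(¬ping_server).
Premises 3, 7, 8, 9, 10 do not contribute to this derivation.
Thus O(¬ping_server), which is F(ping_server): ping_server is forbidden.

Forbidden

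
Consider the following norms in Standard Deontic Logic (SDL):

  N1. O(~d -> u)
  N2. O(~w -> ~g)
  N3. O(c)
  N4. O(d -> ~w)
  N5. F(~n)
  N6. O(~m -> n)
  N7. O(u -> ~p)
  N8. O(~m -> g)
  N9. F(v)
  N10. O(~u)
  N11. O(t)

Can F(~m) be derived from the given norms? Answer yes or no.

From premise 10 we have O(~u).
Premise 1, O(~d -> u), contraposes to O(~u -> d); with O(~u) we get O(d).
Premise 4 is O(d -> ~w); since O(d), deontic closure gives O(~w).
Applying K to premise 2 (O(~w -> ~g)) and O(~w) yields O(~g).
The contrapositive of premise 8 (O(~m -> g)) is O(~g -> m), and O(~g) is already established, so O(m).
Premises 3, 5, 6, 7, 9, 11 do not contribute to this derivation.
So O(m) holds, i.e. F(~m). The claim follows.

Yes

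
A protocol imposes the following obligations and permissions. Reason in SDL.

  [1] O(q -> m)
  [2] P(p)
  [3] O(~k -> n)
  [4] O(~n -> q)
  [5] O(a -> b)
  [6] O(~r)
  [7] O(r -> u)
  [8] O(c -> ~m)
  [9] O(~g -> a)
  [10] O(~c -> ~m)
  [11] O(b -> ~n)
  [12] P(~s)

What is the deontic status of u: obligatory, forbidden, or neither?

Neither

Premise 7 is O(r -> u), but O(r) is not derivable from the premises, so it does not yield O(u).
No premise or chain of K-axiom applications forces O(u), and none forces O(~u). So u is neither obligatory nor forbidden under these norms.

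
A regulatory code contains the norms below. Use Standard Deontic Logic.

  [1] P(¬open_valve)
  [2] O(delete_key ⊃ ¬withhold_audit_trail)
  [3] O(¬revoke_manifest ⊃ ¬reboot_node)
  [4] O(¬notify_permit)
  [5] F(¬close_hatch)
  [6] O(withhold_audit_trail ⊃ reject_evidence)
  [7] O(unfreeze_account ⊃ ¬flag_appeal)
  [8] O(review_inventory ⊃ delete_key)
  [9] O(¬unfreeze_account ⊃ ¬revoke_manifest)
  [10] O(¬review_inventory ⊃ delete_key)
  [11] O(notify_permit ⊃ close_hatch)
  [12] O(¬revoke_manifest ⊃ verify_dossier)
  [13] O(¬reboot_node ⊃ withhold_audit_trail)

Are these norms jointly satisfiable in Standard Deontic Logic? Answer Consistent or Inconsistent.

Premise 11 is O(notify_permit ⊃ close_hatch); even if O(close_hatch) held, inferring O(notify_permit) would be affirming the consequent — invalid.
So O(notify_permit) is not derivable, and the apparent clash with O(¬notify_permit) does not arise.
A world satisfying every obligation exists (e.g. close_hatch=true, delete_key=true, flag_appeal=false, notify_permit=false, open_valve=false, reboot_node=true, reject_evidence=false, review_inventory=false, revoke_manifest=true, unfreeze_account=true, verify_dossier=false, withhold_audit_trail=false); no atom is both obligatory and forbidden, so the set is consistent.

Consistent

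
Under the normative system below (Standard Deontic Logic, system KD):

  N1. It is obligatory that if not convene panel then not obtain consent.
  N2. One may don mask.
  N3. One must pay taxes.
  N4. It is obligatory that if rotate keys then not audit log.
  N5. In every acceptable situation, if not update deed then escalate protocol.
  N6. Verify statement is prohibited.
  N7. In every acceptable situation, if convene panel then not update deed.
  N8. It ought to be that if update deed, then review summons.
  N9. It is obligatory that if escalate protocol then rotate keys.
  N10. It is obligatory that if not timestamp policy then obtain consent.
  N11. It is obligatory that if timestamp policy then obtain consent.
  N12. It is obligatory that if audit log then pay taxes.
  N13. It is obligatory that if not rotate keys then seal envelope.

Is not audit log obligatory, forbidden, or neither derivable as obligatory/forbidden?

Obligatory

By case analysis on ¬timestamp_policy: premise 10 gives O(¬timestamp_policy → obtain_consent) and premise 11 gives O(timestamp_policy → obtain_consent), so O(obtain_consent) either way.
Premise 1 is O(¬convene_panel → ¬obtain_consent); contrapositively O(obtain_consent → convene_panel). Since O(obtain_consent) holds, K gives O(convene_panel).
Applying K to premise 7 (O(convene_panel → ¬update_deed)) and O(convene_panel) yields O(¬update_deed).
Premise 5 is O(¬update_deed → escalate_protocol); since O(¬update_deed), deontic closure gives O(escalate_protocol).
From O(escalate_protocol) and premise 9, O(escalate_protocol → rotate_keys), we obtain O(rotate_keys).
Premise 4 is O(rotate_keys → ¬audit_log); since O(rotate_keys), deontic closure gives O(¬audit_log).
Premises 2, 3, 6, 8, 12, 13 do not contribute to this derivation.
Hence ¬audit_log is obligatory.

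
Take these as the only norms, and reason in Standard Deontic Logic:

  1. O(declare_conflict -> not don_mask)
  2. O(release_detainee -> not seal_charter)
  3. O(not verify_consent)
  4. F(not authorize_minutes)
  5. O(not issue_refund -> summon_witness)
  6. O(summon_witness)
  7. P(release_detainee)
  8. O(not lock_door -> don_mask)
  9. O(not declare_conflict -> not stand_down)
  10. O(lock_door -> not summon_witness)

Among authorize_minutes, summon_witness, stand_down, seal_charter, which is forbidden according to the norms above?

stand_down

Premise 6 gives O(summon_witness).
The contrapositive of premise 10 (O(lock_door -> not summon_witness)) is O(summon_witness -> not lock_door), and O(summon_witness) is already established, so O(not lock_door).
Premise 8 is O(not lock_door -> don_mask); since O(not lock_door), deontic closure gives O(don_mask).
Premise 1 is O(declare_conflict -> not don_mask); contrapositively O(don_mask -> not declare_conflict). Since O(don_mask) holds, K gives O(not declare_conflict).
Premise 9 is O(not declare_conflict -> not stand_down); since O(not declare_conflict), deontic closure gives O(not stand_down).
So O(not stand_down) holds, i.e. stand_down is forbidden. None of the other listed options is forbidden under the premises.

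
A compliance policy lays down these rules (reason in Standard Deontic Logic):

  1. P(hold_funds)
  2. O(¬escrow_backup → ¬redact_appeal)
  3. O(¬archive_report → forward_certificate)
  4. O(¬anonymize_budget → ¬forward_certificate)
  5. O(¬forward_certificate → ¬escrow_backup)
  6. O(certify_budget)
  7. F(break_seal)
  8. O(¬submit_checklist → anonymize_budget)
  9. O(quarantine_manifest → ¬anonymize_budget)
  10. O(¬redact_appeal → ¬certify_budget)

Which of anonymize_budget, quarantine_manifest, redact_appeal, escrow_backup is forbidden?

Premise 6 gives O(certify_budget).
Premise 10, O(¬redact_appeal → ¬certify_budget), contraposes to O(certify_budget → redact_appeal); with O(certify_budget) we get O(redact_appeal).
Premise 2, O(¬escrow_backup → ¬redact_appeal), contraposes to O(redact_appeal → escrow_backup); with O(redact_appeal) we get O(escrow_backup).
Premise 5 is O(¬forward_certificate → ¬escrow_backup); contrapositively O(escrow_backup → forward_certificate). Since O(escrow_backup) holds, K gives O(forward_certificate).
Premise 4, O(¬anonymize_budget → ¬forward_certificate), contraposes to O(forward_certificate → anonymize_budget); with O(forward_certificate) we get O(anonymize_budget).
Premise 9 is O(quarantine_manifest → ¬anonymize_budget); contrapositively O(anonymize_budget → ¬quarantine_manifest). Since O(anonymize_budget) holds, K gives O(¬quarantine_manifest).
So O(¬quarantine_manifest) holds, i.e. quarantine_manifest is forbidden. None of the other listed options is forbidden under the premises.

quarantine_manifest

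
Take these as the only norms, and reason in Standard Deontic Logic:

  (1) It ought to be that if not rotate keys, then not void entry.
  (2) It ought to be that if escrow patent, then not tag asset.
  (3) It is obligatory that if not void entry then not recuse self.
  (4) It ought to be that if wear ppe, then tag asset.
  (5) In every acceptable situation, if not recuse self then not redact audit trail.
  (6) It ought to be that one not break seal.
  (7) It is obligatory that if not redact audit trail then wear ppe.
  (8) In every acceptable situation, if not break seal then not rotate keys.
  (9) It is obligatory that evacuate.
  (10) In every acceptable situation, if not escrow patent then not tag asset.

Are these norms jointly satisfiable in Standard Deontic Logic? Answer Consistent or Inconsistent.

By case analysis on ¬escrow_patent: premise 10 gives O(¬escrow_patent → ¬tag_asset) and premise 2 gives O(escrow_patent → ¬tag_asset), so O(¬tag_asset) either way.
Premise 4 is O(wear_ppe → tag_asset); contrapositively O(¬tag_asset → ¬wear_ppe). Since O(¬tag_asset) holds, K gives O(¬wear_ppe).
The contrapositive of premise 7 (O(¬redact_audit_trail → wear_ppe)) is O(¬wear_ppe → redact_audit_trail), and O(¬wear_ppe) is already established, so O(redact_audit_trail).
Premise 5, O(¬recuse_self → ¬redact_audit_trail), contraposes to O(redact_audit_trail → recuse_self); with O(redact_audit_trail) we get O(recuse_self).
Premise 3 is O(¬void_entry → ¬recuse_self); contrapositively O(recuse_self → void_entry). Since O(recuse_self) holds, K gives O(void_entry).
Premise 1, O(¬rotate_keys → ¬void_entry), contraposes to O(void_entry → rotate_keys); with O(void_entry) we get O(rotate_keys).
The contrapositive of premise 8 (O(¬break_seal → ¬rotate_keys)) is O(rotate_keys → break_seal), and O(rotate_keys) is already established, so O(break_seal).
However, premise 6 gives O(¬break_seal).
We now have both O(break_seal) and O(¬break_seal) — break_seal is simultaneously obligatory and forbidden, violating the D-axiom.

Inconsistent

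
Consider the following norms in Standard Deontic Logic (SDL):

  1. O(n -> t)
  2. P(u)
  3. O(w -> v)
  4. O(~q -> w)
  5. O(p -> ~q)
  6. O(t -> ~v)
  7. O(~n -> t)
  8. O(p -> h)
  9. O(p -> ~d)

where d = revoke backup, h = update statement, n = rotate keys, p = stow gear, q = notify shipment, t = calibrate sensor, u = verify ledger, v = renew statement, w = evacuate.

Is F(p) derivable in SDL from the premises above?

Premises 1 and 7 cover both cases: O(n -> t) and O(~n -> t). Since n ∨ ~n is a tautology, O(t) follows.
With premise 6, O(t -> ~v), the K-axiom yields O(~v).
Premise 3, O(w -> v), contraposes to O(~v -> ~w); with O(~v) we get O(~w).
The contrapositive of premise 4 (O(~q -> w)) is O(~w -> q), and O(~w) is already established, so O(q).
Premise 5, O(p -> ~q), contraposes to O(q -> ~p); with O(q) we get O(~p).
Premises 2, 8, 9 do not contribute to this derivation.
So O(~p) holds, i.e. F(p). The claim follows.

Yes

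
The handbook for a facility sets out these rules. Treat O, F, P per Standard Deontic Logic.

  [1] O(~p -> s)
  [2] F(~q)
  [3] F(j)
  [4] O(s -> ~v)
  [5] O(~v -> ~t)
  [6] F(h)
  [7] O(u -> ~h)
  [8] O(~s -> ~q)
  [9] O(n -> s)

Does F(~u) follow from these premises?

No

Premise 7 is O(u -> ~h); even if O(~h) held, inferring O(u) would be affirming the consequent — invalid.
No other premise forces O(u). An ideal world satisfying every premise can still have ~u true, so F(~u) is not derivable.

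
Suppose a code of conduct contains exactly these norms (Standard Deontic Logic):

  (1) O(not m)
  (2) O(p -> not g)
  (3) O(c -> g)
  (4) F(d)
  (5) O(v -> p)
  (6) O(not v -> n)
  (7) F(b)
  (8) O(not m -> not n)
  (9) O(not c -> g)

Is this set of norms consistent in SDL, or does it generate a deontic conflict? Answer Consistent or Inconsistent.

Inconsistent

Premises 9 and 3 cover both cases: O(not c -> g) and O(c -> g). Since not c ∨ c is a tautology, O(g) follows.
The contrapositive of premise 2 (O(p -> not g)) is O(g -> not p), and O(g) is already established, so O(not p).
Premise 5, O(v -> p), contraposes to O(not p -> not v); with O(not p) we get O(not v).
Premise 6 is O(not v -> n); since O(not v), deontic closure gives O(n).
The contrapositive of premise 8 (O(not m -> not n)) is O(n -> m), and O(n) is already established, so O(m).
However, premise 1 gives O(not m).
We now have both O(m) and O(not m) — m is simultaneously obligatory and forbidden, violating the D-axiom.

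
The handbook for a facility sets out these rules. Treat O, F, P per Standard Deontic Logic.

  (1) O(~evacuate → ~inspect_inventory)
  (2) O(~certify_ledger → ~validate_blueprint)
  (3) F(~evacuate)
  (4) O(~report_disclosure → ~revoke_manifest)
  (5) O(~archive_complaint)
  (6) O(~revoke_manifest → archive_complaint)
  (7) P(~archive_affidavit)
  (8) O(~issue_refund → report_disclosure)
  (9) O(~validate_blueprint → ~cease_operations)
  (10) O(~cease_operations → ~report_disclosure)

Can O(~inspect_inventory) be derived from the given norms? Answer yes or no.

Premise 1 is O(~evacuate → ~inspect_inventory), but O(~evacuate) is not derivable from the premises, so it does not yield O(~inspect_inventory).
No other premise forces O(~inspect_inventory). An ideal world satisfying every premise can still have ~inspect_inventory false, so O(~inspect_inventory) is not derivable.

No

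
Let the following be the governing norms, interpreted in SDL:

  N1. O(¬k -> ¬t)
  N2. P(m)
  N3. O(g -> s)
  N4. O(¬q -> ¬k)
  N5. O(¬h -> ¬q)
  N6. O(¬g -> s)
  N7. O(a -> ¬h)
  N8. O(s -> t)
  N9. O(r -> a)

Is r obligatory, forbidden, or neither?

Forbidden

Premises 6 and 3 cover both cases: O(¬g -> s) and O(g -> s). Since ¬g ∨ g is a tautology, O(s) follows.
Premise 8 is O(s -> t); since O(s), deontic closure gives O(t).
Premise 1 is O(¬k -> ¬t); contrapositively O(t -> k). Since O(t) holds, K gives O(k).
The contrapositive of premise 4 (O(¬q -> ¬k)) is O(k -> q), and O(k) is already established, so O(q).
Premise 5 is O(¬h -> ¬q); contrapositively O(q -> h). Since O(q) holds, K gives O(h).
The contrapositive of premise 7 (O(a -> ¬h)) is O(h -> ¬a), and O(h) is already established, so O(¬a).
The contrapositive of premise 9 (O(r -> a)) is O(¬a -> ¬r), and O(¬a) is already established, so O(¬r).
Premise 2 does not contribute to this derivation.
Thus O(¬r), which is F(r): r is forbidden.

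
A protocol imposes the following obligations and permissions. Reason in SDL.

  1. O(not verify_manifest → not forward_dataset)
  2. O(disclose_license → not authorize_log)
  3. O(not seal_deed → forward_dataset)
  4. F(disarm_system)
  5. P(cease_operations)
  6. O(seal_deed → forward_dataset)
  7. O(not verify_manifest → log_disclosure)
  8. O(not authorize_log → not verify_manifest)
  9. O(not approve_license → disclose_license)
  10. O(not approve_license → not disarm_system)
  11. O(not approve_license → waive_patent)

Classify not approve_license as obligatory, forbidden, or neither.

Premises 6 and 3 are O(seal_deed → forward_dataset) and O(not seal_deed → forward_dataset); every ideal world satisfies seal_deed or not seal_deed, so in either case forward_dataset holds — hence O(forward_dataset).
Premise 1 is O(not verify_manifest → not forward_dataset); contrapositively O(forward_dataset → verify_manifest). Since O(forward_dataset) holds, K gives O(verify_manifest).
Premise 8 is O(not authorize_log → not verify_manifest); contrapositively O(verify_manifest → authorize_log). Since O(verify_manifest) holds, K gives O(authorize_log).
Premise 2 is O(disclose_license → not authorize_log); contrapositively O(authorize_log → not disclose_license). Since O(authorize_log) holds, K gives O(not disclose_license).
Premise 9, O(not approve_license → disclose_license), contraposes to O(not disclose_license → approve_license); with O(not disclose_license) we get O(approve_license).
Premises 4, 5, 7, 10, 11 do not contribute to this derivation.
Thus O(approve_license), which is F(not approve_license): not approve_license is forbidden.

Forbidden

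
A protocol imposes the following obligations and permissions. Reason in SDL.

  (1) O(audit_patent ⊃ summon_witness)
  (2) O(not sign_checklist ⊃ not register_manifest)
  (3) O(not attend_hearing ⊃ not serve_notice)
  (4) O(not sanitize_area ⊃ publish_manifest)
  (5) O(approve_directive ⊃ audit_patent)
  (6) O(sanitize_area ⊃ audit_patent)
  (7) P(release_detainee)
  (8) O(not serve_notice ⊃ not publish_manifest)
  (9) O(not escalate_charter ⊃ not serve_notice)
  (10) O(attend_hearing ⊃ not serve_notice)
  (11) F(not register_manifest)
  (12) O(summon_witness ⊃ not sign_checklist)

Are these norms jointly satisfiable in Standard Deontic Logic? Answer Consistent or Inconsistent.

By case analysis on not attend_hearing: premise 3 gives O(not attend_hearing ⊃ not serve_notice) and premise 10 gives O(attend_hearing ⊃ not serve_notice), so O(not serve_notice) either way.
Premise 8 is O(not serve_notice ⊃ not publish_manifest); since O(not serve_notice), deontic closure gives O(not publish_manifest).
The contrapositive of premise 4 (O(not sanitize_area ⊃ publish_manifest)) is O(not publish_manifest ⊃ sanitize_area), and O(not publish_manifest) is already established, so O(sanitize_area).
From O(sanitize_area) and premise 6, O(sanitize_area ⊃ audit_patent), we obtain O(audit_patent).
With premise 1, O(audit_patent ⊃ summon_witness), the K-axiom yields O(summon_witness).
From O(summon_witness) and premise 12, O(summon_witness ⊃ not sign_checklist), we obtain O(not sign_checklist).
With premise 2, O(not sign_checklist ⊃ not register_manifest), the K-axiom yields O(not register_manifest).
But premise 11, F(not register_manifest), means O(register_manifest).
We now have both O(not register_manifest) and O(register_manifest) — register_manifest is simultaneously obligatory and forbidden, violating the D-axiom.

Inconsistent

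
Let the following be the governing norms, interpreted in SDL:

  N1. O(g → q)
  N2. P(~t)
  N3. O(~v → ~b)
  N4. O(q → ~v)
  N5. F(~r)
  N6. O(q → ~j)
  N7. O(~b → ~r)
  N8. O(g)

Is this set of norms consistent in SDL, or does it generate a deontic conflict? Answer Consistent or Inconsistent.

Inconsistent

F(~r) at premise 5 means O(r).
Premise 7 is O(~b → ~r); contrapositively O(r → b). Since O(r) holds, K gives O(b).
Premise 3, O(~v → ~b), contraposes to O(b → v); with O(b) we get O(v).
Premise 4, O(q → ~v), contraposes to O(v → ~q); with O(v) we get O(~q).
Premise 1, O(g → q), contraposes to O(~q → ~g); with O(~q) we get O(~g).
Yet premise 8 states O(g).
We now have both O(~g) and O(g) — g is simultaneously obligatory and forbidden, violating the D-axiom.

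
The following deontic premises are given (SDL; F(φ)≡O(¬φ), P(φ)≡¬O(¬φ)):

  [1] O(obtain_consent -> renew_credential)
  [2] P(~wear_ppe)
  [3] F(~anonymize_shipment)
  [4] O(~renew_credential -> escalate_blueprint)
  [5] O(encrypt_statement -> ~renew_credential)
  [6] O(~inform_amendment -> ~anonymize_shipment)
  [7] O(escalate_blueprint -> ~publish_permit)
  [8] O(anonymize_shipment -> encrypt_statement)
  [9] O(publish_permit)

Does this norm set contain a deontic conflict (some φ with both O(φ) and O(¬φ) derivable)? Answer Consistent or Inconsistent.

From premise 9 we have O(publish_permit).
Premise 7 is O(escalate_blueprint -> ~publish_permit); contrapositively O(publish_permit -> ~escalate_blueprint). Since O(publish_permit) holds, K gives O(~escalate_blueprint).
The contrapositive of premise 4 (O(~renew_credential -> escalate_blueprint)) is O(~escalate_blueprint -> renew_credential), and O(~escalate_blueprint) is already established, so O(renew_credential).
Premise 5, O(encrypt_statement -> ~renew_credential), contraposes to O(renew_credential -> ~encrypt_statement); with O(renew_credential) we get O(~encrypt_statement).
Premise 8 is O(anonymize_shipment -> encrypt_statement); contrapositively O(~encrypt_statement -> ~anonymize_shipment). Since O(~encrypt_statement) holds, K gives O(~anonymize_shipment).
But premise 3, F(~anonymize_shipment), means O(anonymize_shipment).
We now have both O(~anonymize_shipment) and O(anonymize_shipment) — anonymize_shipment is simultaneously obligatory and forbidden, violating the D-axiom.

Inconsistent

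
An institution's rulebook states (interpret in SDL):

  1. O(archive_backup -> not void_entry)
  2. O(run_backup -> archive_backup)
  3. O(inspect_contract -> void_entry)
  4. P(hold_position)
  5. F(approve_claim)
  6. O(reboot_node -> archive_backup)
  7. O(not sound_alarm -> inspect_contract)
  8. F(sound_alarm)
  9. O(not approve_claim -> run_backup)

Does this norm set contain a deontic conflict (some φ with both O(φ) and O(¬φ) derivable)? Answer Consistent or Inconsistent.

Inconsistent

Premise 5 is F(approve_claim), i.e. O(not approve_claim).
Applying K to premise 9 (O(not approve_claim -> run_backup)) and O(not approve_claim) yields O(run_backup).
From O(run_backup) and premise 2, O(run_backup -> archive_backup), we obtain O(archive_backup).
With premise 1, O(archive_backup -> not void_entry), the K-axiom yields O(not void_entry).
Premise 3, O(inspect_contract -> void_entry), contraposes to O(not void_entry -> not inspect_contract); with O(not void_entry) we get O(not inspect_contract).
Premise 7 is O(not sound_alarm -> inspect_contract); contrapositively O(not inspect_contract -> sound_alarm). Since O(not inspect_contract) holds, K gives O(sound_alarm).
However, F(sound_alarm) at premise 8 amounts to O(not sound_alarm).
We now have both O(sound_alarm) and O(not sound_alarm) — sound_alarm is simultaneously obligatory and forbidden, violating the D-axiom.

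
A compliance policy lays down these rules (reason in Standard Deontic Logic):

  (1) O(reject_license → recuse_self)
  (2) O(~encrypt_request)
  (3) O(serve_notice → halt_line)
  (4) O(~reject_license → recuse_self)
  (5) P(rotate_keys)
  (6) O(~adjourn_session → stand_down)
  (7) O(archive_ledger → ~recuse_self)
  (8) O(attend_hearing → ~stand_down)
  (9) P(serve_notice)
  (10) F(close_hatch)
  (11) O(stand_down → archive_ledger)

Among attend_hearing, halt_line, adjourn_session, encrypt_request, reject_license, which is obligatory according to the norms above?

Premises 4 and 1 are O(~reject_license → recuse_self) and O(reject_license → recuse_self); every ideal world satisfies ~reject_license or reject_license, so in either case recuse_self holds — hence O(recuse_self).
Premise 7 is O(archive_ledger → ~recuse_self); contrapositively O(recuse_self → ~archive_ledger). Since O(recuse_self) holds, K gives O(~archive_ledger).
Premise 11, O(stand_down → archive_ledger), contraposes to O(~archive_ledger → ~stand_down); with O(~archive_ledger) we get O(~stand_down).
Premise 6, O(~adjourn_session → stand_down), contraposes to O(~stand_down → adjourn_session); with O(~stand_down) we get O(adjourn_session).
So O(adjourn_session) holds — adjourn_session is obligatory. None of the other listed options is made obligatory by any chain of premises.

adjourn_session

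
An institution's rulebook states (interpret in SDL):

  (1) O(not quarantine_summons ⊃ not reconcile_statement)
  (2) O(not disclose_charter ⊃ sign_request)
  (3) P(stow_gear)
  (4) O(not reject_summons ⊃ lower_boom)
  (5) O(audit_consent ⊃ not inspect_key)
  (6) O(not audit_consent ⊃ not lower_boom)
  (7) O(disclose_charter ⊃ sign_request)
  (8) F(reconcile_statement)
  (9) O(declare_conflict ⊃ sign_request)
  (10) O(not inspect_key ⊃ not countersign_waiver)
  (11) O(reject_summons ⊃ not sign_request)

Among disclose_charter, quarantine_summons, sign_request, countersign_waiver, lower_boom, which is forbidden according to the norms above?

Premises 7 and 2 cover both cases: O(disclose_charter ⊃ sign_request) and O(not disclose_charter ⊃ sign_request). Since disclose_charter ∨ not disclose_charter is a tautology, O(sign_request) follows.
Premise 11, O(reject_summons ⊃ not sign_request), contraposes to O(sign_request ⊃ not reject_summons); with O(sign_request) we get O(not reject_summons).
With premise 4, O(not reject_summons ⊃ lower_boom), the K-axiom yields O(lower_boom).
Premise 6, O(not audit_consent ⊃ not lower_boom), contraposes to O(lower_boom ⊃ audit_consent); with O(lower_boom) we get O(audit_consent).
Applying K to premise 5 (O(audit_consent ⊃ not inspect_key)) and O(audit_consent) yields O(not inspect_key).
With premise 10, O(not inspect_key ⊃ not countersign_waiver), the K-axiom yields O(not countersign_waiver).
So O(not countersign_waiver) holds, i.e. countersign_waiver is forbidden. None of the other listed options is forbidden under the premises.

countersign_waiver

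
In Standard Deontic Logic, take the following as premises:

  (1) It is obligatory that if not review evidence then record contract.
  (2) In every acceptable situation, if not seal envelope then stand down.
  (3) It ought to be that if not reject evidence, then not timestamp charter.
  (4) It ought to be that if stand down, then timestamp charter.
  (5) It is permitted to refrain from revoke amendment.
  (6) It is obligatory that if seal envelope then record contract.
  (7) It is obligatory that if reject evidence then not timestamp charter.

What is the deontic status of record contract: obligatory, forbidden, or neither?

Premises 3 and 7 cover both cases: O(¬reject_evidence → ¬timestamp_charter) and O(reject_evidence → ¬timestamp_charter). Since ¬reject_evidence ∨ reject_evidence is a tautology, O(¬timestamp_charter) follows.
Premise 4, O(stand_down → timestamp_charter), contraposes to O(¬timestamp_charter → ¬stand_down); with O(¬timestamp_charter) we get O(¬stand_down).
The contrapositive of premise 2 (O(¬seal_envelope → stand_down)) is O(¬stand_down → seal_envelope), and O(¬stand_down) is already established, so O(seal_envelope).
With premise 6, O(seal_envelope → record_contract), the K-axiom yields O(record_contract).
Premises 1, 5 do not contribute to this derivation.
Hence record_contract is obligatory.

Obligatory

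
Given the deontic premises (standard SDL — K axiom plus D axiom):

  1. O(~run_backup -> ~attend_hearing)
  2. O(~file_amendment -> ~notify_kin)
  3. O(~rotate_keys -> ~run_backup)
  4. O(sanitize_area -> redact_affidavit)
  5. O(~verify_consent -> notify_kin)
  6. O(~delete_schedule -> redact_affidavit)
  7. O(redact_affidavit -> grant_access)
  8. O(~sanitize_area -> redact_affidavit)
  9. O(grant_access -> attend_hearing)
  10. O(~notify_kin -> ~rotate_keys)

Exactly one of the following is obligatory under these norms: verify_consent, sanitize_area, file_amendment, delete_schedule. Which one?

file_amendment

By case analysis on ~sanitize_area: premise 8 gives O(~sanitize_area -> redact_affidavit) and premise 4 gives O(sanitize_area -> redact_affidavit), so O(redact_affidavit) either way.
With premise 7, O(redact_affidavit -> grant_access), the K-axiom yields O(grant_access).
Applying K to premise 9 (O(grant_access -> attend_hearing)) and O(grant_access) yields O(attend_hearing).
Premise 1 is O(~run_backup -> ~attend_hearing); contrapositively O(attend_hearing -> run_backup). Since O(attend_hearing) holds, K gives O(run_backup).
Premise 3, O(~rotate_keys -> ~run_backup), contraposes to O(run_backup -> rotate_keys); with O(run_backup) we get O(rotate_keys).
The contrapositive of premise 10 (O(~notify_kin -> ~rotate_keys)) is O(rotate_keys -> notify_kin), and O(rotate_keys) is already established, so O(notify_kin).
Premise 2 is O(~file_amendment -> ~notify_kin); contrapositively O(notify_kin -> file_amendment). Since O(notify_kin) holds, K gives O(file_amendment).
So O(file_amendment) holds — file_amendment is obligatory. None of the other listed options is made obligatory by any chain of premises.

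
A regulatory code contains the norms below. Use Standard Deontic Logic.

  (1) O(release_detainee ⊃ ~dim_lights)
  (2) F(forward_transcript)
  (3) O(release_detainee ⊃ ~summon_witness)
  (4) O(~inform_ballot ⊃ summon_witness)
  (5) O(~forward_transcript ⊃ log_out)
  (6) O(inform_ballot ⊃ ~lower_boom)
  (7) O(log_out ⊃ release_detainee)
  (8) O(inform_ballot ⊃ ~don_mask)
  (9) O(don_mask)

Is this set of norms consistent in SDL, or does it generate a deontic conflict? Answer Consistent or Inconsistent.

From premise 9 we have O(don_mask).
Premise 8 is O(inform_ballot ⊃ ~don_mask); contrapositively O(don_mask ⊃ ~inform_ballot). Since O(don_mask) holds, K gives O(~inform_ballot).
Applying K to premise 4 (O(~inform_ballot ⊃ summon_witness)) and O(~inform_ballot) yields O(summon_witness).
Premise 3, O(release_detainee ⊃ ~summon_witness), contraposes to O(summon_witness ⊃ ~release_detainee); with O(summon_witness) we get O(~release_detainee).
Premise 7 is O(log_out ⊃ release_detainee); contrapositively O(~release_detainee ⊃ ~log_out). Since O(~release_detainee) holds, K gives O(~log_out).
Premise 5 is O(~forward_transcript ⊃ log_out); contrapositively O(~log_out ⊃ forward_transcript). Since O(~log_out) holds, K gives O(forward_transcript).
Yet premise 2 is F(forward_transcript), i.e. O(~forward_transcript).
We now have both O(forward_transcript) and O(~forward_transcript) — forward_transcript is simultaneously obligatory and forbidden, violating the D-axiom.

Inconsistent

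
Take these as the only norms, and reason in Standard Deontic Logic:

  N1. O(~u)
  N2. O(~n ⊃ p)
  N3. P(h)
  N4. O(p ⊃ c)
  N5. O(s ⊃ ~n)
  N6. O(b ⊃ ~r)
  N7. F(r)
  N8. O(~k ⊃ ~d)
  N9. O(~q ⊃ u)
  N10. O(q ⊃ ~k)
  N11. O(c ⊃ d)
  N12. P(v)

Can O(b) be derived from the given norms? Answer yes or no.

No

Premise 6 is O(b ⊃ ~r); even if O(~r) held, inferring O(b) would be affirming the consequent — invalid.
No other premise forces O(b). An ideal world satisfying every premise can still have b false, so O(b) is not derivable.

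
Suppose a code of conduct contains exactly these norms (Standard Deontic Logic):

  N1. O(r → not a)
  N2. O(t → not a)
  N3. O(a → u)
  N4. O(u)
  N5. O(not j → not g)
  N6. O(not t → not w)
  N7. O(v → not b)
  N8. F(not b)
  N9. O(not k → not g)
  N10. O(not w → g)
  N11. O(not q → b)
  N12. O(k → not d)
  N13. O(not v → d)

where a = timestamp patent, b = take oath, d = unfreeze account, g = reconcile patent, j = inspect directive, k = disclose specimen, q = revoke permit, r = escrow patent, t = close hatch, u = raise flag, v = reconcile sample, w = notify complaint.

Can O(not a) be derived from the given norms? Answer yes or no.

F(not b) at premise 8 means O(b).
Premise 7, O(v → not b), contraposes to O(b → not v); with O(b) we get O(not v).
With premise 13, O(not v → d), the K-axiom yields O(d).
Premise 12, O(k → not d), contraposes to O(d → not k); with O(d) we get O(not k).
Premise 9 is O(not k → not g); since O(not k), deontic closure gives O(not g).
The contrapositive of premise 10 (O(not w → g)) is O(not g → w), and O(not g) is already established, so O(w).
Premise 6, O(not t → not w), contraposes to O(w → t); with O(w) we get O(t).
Premise 2 is O(t → not a); since O(t), deontic closure gives O(not a).
Premises 1, 3, 4, 5, 11 do not contribute to this derivation.
So O(not a) follows.

Yes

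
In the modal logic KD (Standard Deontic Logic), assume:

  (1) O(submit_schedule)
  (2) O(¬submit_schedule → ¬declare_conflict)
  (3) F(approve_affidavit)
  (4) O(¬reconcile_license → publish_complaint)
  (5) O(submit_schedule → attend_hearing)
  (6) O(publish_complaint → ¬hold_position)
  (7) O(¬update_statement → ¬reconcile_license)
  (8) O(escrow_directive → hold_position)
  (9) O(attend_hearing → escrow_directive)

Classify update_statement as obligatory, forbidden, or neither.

Premise 1 gives O(submit_schedule).
From O(submit_schedule) and premise 5, O(submit_schedule → attend_hearing), we obtain O(attend_hearing).
From O(attend_hearing) and premise 9, O(attend_hearing → escrow_directive), we obtain O(escrow_directive).
From O(escrow_directive) and premise 8, O(escrow_directive → hold_position), we obtain O(hold_position).
Premise 6 is O(publish_complaint → ¬hold_position); contrapositively O(hold_position → ¬publish_complaint). Since O(hold_position) holds, K gives O(¬publish_complaint).
The contrapositive of premise 4 (O(¬reconcile_license → publish_complaint)) is O(¬publish_complaint → reconcile_license), and O(¬publish_complaint) is already established, so O(reconcile_license).
Premise 7, O(¬update_statement → ¬reconcile_license), contraposes to O(reconcile_license → update_statement); with O(reconcile_license) we get O(update_statement).
Premises 2, 3 do not contribute to this derivation.
Hence update_statement is obligatory.

Obligatory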